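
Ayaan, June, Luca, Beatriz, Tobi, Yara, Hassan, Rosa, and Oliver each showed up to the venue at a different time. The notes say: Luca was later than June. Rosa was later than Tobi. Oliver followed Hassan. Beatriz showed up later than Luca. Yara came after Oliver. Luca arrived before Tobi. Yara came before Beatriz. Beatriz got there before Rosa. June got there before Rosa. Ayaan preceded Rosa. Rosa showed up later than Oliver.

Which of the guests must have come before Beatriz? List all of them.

Directly stated before Beatriz: Luca and Yara.
Hassan reaches Beatriz via Hassan → Oliver → Yara → Beatriz.
June reaches Beatriz via June → Luca → Beatriz.
Oliver reaches Beatriz via Oliver → Yara → Beatriz.
No chain forces Tobi (or any of the others) ahead of Beatriz.

Hassan, June, Luca, Oliver, Yara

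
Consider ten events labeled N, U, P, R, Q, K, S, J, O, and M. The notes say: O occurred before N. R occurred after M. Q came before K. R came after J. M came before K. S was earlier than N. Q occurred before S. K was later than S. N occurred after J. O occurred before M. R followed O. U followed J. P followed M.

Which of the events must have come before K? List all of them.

Directly stated before K: M, Q, and S.
O reaches K via O → M → K.
No chain forces J (or any of the others) ahead of K.

M, O, Q, S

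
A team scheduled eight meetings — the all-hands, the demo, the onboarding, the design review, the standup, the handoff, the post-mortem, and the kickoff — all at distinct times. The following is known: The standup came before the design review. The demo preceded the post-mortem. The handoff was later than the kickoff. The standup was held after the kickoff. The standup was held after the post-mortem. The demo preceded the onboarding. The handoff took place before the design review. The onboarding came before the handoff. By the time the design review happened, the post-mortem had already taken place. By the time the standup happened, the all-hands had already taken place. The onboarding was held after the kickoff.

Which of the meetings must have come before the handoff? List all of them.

Directly stated before the handoff: the kickoff and the onboarding.
The demo reaches the handoff via the demo → the onboarding → the handoff.
No chain forces the all-hands (or any of the others) ahead of the handoff.

the demo, the kickoff, the onboarding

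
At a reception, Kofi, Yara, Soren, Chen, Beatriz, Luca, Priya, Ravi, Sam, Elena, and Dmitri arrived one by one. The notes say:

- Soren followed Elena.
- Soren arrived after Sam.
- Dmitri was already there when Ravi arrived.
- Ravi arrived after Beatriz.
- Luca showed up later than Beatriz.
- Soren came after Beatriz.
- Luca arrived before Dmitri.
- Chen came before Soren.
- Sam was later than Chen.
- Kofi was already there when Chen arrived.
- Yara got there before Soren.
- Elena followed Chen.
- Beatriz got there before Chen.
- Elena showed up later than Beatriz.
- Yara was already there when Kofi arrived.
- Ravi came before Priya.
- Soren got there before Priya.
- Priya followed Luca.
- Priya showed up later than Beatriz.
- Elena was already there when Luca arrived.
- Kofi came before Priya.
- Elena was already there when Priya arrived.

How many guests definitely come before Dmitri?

6

Directly stated before Dmitri: Luca.
Beatriz reaches Dmitri via Beatriz → Luca → Dmitri.
Chen reaches Dmitri via Chen → Elena → Luca → Dmitri.
Elena reaches Dmitri via Elena → Luca → Dmitri.
Likewise Kofi and Yara each reach Dmitri by chaining the stated constraints.
No chain forces Sam (or any of the others) ahead of Dmitri.
That's Beatriz, Chen, Elena, Kofi, Luca, and Yara — 6 in all.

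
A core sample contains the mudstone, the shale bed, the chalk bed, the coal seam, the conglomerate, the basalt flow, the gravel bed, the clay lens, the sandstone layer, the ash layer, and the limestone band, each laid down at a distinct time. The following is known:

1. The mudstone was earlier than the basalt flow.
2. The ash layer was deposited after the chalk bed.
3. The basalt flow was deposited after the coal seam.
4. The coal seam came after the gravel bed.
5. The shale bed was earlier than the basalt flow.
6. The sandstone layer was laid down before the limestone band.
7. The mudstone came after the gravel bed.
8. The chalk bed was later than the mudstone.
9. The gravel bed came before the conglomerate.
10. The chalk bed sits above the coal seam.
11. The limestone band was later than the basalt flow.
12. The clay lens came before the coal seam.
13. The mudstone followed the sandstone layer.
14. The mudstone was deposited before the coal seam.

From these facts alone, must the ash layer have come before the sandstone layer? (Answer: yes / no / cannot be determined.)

Tracing the constraints gives the sandstone layer → the mudstone → the chalk bed → the ash layer, so the sandstone layer must come before the ash layer.
That means the ash layer cannot be before the sandstone layer.

no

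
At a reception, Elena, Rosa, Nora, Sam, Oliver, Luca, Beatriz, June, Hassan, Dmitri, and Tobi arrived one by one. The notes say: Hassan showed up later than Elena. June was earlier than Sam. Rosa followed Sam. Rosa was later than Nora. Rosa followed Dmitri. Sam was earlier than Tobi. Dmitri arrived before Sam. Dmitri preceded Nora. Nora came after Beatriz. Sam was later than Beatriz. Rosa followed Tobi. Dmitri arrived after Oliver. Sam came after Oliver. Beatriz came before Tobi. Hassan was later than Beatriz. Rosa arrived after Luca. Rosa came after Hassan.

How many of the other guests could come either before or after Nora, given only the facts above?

Forced before Nora: Beatriz, Dmitri, and Oliver; forced after Nora: Rosa.
That leaves Elena, Hassan, June, Luca, Sam, and Tobi with no forced order relative to Nora — 6.

6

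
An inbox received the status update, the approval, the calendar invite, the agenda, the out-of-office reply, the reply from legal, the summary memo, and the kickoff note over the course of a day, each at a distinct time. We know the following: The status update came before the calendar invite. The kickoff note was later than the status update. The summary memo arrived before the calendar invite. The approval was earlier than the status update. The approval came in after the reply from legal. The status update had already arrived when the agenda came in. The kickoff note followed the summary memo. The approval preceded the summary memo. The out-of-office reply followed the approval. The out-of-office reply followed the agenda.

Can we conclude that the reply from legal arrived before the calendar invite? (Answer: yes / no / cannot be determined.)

yes

Chain the constraints: the reply from legal → the approval → the summary memo → the calendar invite. Each link is directly stated, so the reply from legal comes before the calendar invite.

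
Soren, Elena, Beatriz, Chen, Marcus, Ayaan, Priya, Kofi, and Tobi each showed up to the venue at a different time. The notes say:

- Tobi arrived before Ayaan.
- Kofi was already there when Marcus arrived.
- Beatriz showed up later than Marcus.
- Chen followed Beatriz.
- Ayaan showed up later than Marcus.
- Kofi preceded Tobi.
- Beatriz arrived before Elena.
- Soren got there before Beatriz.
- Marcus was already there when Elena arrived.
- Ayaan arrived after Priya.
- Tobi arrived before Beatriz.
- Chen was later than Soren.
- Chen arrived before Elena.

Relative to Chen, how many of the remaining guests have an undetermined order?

2

Forced before Chen: Beatriz, Kofi, Marcus, Soren, and Tobi; forced after Chen: Elena.
That leaves Ayaan and Priya with no forced order relative to Chen — 2.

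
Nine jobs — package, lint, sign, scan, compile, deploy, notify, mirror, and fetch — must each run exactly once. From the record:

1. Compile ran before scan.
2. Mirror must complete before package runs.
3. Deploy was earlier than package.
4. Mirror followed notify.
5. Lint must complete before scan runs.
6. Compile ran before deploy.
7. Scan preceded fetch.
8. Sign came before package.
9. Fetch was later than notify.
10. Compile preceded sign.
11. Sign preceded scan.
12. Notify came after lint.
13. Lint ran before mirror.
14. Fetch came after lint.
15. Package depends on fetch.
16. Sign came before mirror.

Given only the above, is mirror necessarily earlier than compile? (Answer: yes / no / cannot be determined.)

Tracing the constraints gives compile → sign → mirror, so compile must come before mirror.
That means mirror cannot be before compile.

no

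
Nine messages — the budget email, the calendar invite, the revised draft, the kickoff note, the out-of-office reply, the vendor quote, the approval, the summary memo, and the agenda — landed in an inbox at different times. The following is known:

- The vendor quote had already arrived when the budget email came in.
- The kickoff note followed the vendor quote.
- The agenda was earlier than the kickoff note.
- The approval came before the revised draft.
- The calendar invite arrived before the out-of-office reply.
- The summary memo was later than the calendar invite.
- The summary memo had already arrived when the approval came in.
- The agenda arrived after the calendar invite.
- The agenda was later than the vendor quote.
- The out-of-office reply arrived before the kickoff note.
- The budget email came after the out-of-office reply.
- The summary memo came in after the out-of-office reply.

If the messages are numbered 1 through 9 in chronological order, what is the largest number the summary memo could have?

The summary memo must come before the approval and the revised draft — 2 messages forced after it.
Everything else can be placed before the summary memo in some valid order, so the summary memo can sit as late as position 9 − 2 = 7.

7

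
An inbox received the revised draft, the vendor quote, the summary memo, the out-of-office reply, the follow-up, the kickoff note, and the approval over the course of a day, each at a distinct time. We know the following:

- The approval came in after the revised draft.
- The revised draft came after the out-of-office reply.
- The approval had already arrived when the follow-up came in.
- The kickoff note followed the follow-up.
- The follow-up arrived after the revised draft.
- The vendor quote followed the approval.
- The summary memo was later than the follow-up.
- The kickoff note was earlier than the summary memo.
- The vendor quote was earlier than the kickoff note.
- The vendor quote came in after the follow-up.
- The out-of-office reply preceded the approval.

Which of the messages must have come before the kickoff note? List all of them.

the approval, the follow-up, the out-of-office reply, the revised draft, the vendor quote

Directly stated before the kickoff note: the follow-up and the vendor quote.
The approval reaches the kickoff note via the approval → the vendor quote → the kickoff note.
The out-of-office reply reaches the kickoff note via the out-of-office reply → the approval → the vendor quote → the kickoff note.
The revised draft reaches the kickoff note via the revised draft → the follow-up → the kickoff note.
No chain forces the summary memo ahead of the kickoff note.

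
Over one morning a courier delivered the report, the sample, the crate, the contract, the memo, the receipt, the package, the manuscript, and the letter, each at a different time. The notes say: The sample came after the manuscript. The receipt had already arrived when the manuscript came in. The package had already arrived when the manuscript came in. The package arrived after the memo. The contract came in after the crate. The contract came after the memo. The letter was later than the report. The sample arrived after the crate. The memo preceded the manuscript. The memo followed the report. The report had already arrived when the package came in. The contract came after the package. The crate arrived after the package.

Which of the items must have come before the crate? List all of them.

the memo, the package, the report

Directly stated before the crate: the package.
The memo reaches the crate via the memo → the package → the crate.
The report reaches the crate via the report → the package → the crate.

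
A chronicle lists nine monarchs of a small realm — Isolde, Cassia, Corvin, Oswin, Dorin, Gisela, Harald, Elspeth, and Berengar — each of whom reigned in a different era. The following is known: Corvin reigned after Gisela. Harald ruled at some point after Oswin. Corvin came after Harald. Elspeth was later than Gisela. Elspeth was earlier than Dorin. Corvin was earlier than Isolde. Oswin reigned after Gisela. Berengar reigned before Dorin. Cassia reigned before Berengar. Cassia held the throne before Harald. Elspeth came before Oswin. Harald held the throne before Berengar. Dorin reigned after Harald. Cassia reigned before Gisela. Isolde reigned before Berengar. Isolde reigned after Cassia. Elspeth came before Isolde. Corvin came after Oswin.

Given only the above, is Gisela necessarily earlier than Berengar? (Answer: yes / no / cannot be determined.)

yes

Chain the constraints: Gisela → Oswin → Harald → Berengar. Each link is directly stated, so Gisela comes before Berengar.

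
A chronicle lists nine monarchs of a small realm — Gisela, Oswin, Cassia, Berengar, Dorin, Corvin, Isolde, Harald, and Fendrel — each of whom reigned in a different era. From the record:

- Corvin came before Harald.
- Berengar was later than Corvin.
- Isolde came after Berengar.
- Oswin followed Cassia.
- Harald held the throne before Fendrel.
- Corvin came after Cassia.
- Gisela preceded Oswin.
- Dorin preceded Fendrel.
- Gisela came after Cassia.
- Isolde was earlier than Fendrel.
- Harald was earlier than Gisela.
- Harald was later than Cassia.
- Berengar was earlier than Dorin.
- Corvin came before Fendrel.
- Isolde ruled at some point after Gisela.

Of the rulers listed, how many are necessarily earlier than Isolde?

5

Directly stated before Isolde: Berengar and Gisela.
Cassia reaches Isolde via Cassia → Gisela → Isolde.
Corvin reaches Isolde via Corvin → Berengar → Isolde.
Harald reaches Isolde via Harald → Gisela → Isolde.
No chain forces Dorin (or any of the others) ahead of Isolde.
That's Berengar, Cassia, Corvin, Gisela, and Harald — 5 in all.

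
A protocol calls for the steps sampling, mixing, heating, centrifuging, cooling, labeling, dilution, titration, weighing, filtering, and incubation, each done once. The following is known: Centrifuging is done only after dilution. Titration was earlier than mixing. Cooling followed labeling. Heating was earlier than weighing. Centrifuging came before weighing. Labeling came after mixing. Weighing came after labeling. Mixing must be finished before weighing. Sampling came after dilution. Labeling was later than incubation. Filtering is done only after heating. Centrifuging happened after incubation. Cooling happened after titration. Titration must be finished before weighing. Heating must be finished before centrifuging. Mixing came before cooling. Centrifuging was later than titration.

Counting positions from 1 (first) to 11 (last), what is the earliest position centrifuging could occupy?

Dilution, heating, incubation, and titration must all come before centrifuging — 4 forced predecessors.
Nothing else is forced ahead of centrifuging, so its earliest slot is position 4 + 1 = 5.

5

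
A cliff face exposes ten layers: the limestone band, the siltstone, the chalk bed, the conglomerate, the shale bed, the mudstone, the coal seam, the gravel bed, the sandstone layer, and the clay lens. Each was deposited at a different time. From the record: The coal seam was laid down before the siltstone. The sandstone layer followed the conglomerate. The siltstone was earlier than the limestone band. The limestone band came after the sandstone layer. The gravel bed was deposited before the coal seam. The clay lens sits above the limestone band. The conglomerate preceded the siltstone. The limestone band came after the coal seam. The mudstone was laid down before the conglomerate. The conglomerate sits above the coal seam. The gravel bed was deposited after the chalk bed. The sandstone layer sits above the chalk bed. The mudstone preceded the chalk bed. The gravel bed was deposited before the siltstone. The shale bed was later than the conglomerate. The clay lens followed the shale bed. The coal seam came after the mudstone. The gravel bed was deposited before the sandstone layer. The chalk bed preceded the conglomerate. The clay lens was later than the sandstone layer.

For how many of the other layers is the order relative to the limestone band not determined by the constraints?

1

Forced before the limestone band: the chalk bed, the coal seam, the conglomerate, the gravel bed, the mudstone, the sandstone layer, and the siltstone; forced after the limestone band: the clay lens.
That leaves the shale bed with no forced order relative to the limestone band — 1.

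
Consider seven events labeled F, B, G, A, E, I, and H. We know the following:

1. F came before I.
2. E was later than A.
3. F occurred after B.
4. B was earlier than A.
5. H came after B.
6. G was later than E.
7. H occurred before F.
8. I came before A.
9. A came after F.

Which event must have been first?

B has a chain of constraints placing it before every other event, so B must be first.

B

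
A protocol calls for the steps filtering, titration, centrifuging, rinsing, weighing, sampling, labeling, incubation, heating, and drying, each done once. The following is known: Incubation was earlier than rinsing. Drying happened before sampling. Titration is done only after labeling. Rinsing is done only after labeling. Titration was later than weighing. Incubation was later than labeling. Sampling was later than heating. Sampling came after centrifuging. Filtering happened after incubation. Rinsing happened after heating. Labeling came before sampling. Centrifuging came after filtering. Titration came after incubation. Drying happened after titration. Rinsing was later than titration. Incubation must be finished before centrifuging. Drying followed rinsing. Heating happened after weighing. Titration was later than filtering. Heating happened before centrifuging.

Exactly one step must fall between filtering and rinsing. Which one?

Tracing the constraints gives filtering → titration → rinsing, so titration sits after filtering and before rinsing.
No other step is forced both after filtering and before rinsing.

titration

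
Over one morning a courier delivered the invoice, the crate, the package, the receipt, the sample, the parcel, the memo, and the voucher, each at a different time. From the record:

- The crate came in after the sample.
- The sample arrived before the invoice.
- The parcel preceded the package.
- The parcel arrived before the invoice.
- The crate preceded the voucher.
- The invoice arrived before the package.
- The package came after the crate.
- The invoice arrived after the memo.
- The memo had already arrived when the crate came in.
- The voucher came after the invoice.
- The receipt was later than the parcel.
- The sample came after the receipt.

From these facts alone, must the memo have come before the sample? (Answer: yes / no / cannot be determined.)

cannot be determined

No chain of stated constraints runs from the memo to the sample, and none runs from the sample to the memo either.
So the relative order of the memo and the sample is not fixed by the given facts.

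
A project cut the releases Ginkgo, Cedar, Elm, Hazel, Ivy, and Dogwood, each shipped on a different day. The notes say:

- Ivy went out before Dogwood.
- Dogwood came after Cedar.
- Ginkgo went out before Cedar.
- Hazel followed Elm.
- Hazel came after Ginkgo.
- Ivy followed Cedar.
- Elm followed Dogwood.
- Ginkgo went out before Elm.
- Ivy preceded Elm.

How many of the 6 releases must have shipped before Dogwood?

Directly stated before Dogwood: Cedar and Ivy.
Ginkgo reaches Dogwood via Ginkgo → Cedar → Dogwood.
That's Cedar, Ginkgo, and Ivy — 3 in all.

3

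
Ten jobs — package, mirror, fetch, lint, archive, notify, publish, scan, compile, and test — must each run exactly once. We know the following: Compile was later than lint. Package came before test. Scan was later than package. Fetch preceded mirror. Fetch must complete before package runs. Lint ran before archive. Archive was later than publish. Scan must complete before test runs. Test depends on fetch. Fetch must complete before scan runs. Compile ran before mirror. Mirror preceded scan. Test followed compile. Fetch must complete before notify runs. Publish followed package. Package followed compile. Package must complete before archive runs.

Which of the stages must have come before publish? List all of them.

Directly stated before publish: package.
Compile reaches publish via compile → package → publish.
Fetch reaches publish via fetch → package → publish.
Lint reaches publish via lint → compile → package → publish.
No chain forces scan (or any of the others) ahead of publish.

compile, fetch, lint, package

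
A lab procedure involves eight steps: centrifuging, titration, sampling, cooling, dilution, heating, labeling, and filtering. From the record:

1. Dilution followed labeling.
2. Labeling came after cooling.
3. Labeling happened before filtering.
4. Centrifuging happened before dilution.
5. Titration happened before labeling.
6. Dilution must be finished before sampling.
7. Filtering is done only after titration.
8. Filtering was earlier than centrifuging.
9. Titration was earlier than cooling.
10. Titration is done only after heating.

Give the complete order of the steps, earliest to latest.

The constraints fix every adjacent pair, so only one ordering works:
heating → titration → cooling → labeling → filtering → centrifuging → dilution → sampling.

heating, titration, cooling, labeling, filtering, centrifuging, dilution, sampling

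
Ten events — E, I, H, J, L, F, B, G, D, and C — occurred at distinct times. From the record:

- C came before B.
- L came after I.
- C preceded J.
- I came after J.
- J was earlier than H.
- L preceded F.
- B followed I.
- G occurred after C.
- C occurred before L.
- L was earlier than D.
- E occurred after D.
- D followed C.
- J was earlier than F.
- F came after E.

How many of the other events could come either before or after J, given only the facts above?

1

Forced before J: C; forced after J: B, D, E, F, H, I, and L.
That leaves G with no forced order relative to J — 1.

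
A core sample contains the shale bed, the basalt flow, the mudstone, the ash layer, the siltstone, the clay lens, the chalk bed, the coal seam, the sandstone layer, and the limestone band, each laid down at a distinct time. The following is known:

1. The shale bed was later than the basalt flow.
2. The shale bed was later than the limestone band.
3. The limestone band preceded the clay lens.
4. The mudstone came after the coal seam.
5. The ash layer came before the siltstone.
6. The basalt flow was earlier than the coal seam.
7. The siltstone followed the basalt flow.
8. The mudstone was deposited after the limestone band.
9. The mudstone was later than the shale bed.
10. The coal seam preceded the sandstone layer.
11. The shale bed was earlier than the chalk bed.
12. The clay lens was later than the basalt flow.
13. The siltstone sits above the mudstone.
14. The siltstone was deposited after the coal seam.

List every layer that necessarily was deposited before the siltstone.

the ash layer, the basalt flow, the coal seam, the limestone band, the mudstone, the shale bed

Directly stated before the siltstone: the ash layer, the basalt flow, the coal seam, and the mudstone.
The limestone band reaches the siltstone via the limestone band → the mudstone → the siltstone.
The shale bed reaches the siltstone via the shale bed → the mudstone → the siltstone.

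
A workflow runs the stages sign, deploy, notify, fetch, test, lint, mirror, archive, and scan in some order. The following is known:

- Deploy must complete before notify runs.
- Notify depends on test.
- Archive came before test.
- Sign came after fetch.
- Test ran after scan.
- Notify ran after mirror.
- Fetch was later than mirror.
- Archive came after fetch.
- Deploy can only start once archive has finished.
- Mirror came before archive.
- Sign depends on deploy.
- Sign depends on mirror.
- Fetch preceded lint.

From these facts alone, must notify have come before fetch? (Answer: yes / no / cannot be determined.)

no

Tracing the constraints gives fetch → archive → deploy → notify, so fetch must come before notify.
That means notify cannot be before fetch.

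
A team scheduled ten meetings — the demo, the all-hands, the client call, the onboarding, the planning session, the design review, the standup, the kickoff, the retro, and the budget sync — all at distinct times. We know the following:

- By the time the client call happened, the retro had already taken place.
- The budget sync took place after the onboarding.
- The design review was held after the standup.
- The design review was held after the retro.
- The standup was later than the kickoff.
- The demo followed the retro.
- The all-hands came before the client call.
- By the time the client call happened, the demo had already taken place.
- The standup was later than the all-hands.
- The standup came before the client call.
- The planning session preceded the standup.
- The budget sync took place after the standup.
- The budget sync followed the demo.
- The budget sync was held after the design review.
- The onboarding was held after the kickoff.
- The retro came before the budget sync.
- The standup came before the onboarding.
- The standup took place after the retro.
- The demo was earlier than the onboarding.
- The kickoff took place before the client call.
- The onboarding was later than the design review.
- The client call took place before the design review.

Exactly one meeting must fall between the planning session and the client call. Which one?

Tracing the constraints gives the planning session → the standup → the client call, so the standup sits after the planning session and before the client call.
No other meeting is forced both after the planning session and before the client call.

the standup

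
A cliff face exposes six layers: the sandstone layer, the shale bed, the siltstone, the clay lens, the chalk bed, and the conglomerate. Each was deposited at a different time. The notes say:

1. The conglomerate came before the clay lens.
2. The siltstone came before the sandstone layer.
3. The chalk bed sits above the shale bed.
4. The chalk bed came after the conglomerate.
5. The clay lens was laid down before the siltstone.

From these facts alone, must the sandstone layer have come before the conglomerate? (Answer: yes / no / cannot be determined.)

Tracing the constraints gives the conglomerate → the clay lens → the siltstone → the sandstone layer, so the conglomerate must come before the sandstone layer.
That means the sandstone layer cannot be before the conglomerate.

no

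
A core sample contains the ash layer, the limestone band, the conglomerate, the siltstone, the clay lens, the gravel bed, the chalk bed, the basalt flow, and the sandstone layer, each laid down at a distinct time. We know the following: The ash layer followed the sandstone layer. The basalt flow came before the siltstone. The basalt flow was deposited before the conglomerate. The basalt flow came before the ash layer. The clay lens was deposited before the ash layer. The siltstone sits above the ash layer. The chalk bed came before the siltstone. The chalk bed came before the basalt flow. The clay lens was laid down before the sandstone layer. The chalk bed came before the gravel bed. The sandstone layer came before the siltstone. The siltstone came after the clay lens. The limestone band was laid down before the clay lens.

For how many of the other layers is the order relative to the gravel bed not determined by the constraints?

Forced before the gravel bed: the chalk bed.
That leaves the ash layer, the basalt flow, the clay lens, the conglomerate, the limestone band, the sandstone layer, and the siltstone with no forced order relative to the gravel bed — 7.

7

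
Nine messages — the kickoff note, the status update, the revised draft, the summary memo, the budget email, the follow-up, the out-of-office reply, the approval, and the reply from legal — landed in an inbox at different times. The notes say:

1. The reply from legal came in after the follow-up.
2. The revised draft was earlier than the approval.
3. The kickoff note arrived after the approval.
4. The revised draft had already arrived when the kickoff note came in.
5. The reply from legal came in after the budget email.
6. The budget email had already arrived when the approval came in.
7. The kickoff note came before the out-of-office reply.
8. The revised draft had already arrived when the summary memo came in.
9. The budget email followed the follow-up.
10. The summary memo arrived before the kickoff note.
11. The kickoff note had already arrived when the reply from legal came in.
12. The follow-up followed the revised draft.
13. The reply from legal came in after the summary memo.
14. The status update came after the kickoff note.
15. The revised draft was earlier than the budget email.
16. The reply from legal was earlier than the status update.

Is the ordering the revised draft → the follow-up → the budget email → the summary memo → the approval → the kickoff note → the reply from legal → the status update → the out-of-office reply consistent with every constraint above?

Check each stated constraint against the proposed order — e.g. the follow-up is ahead of the reply from legal; the revised draft is ahead of the kickoff note. Every pair is in the required order; nothing is violated.

yes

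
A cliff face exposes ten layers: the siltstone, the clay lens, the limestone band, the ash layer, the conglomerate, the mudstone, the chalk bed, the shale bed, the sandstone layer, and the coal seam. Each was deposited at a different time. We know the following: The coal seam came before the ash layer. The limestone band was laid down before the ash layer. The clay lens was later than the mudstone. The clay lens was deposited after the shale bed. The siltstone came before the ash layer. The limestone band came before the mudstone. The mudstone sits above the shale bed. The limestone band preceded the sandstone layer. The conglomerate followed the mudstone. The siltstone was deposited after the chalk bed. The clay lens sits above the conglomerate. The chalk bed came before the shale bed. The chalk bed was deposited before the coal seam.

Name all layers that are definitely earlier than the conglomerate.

Directly stated before the conglomerate: the mudstone.
The chalk bed reaches the conglomerate via the chalk bed → the shale bed → the mudstone → the conglomerate.
The limestone band reaches the conglomerate via the limestone band → the mudstone → the conglomerate.
The shale bed reaches the conglomerate via the shale bed → the mudstone → the conglomerate.

the chalk bed, the limestone band, the mudstone, the shale bed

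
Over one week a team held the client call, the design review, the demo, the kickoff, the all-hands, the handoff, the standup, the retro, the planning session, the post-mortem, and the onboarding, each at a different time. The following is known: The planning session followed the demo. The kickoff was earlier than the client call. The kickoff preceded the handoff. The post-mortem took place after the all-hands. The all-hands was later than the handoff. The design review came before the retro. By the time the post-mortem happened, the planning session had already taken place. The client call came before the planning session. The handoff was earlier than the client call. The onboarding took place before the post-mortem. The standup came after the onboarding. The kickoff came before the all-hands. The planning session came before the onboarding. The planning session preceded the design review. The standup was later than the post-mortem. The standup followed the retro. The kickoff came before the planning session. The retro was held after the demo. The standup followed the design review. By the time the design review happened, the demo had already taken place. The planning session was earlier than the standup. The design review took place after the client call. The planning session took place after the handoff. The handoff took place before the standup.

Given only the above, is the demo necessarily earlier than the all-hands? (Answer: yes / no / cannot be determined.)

No chain of stated constraints runs from the demo to the all-hands, and none runs from the all-hands to the demo either.
So the relative order of the demo and the all-hands is not fixed by the given facts.

cannot be determined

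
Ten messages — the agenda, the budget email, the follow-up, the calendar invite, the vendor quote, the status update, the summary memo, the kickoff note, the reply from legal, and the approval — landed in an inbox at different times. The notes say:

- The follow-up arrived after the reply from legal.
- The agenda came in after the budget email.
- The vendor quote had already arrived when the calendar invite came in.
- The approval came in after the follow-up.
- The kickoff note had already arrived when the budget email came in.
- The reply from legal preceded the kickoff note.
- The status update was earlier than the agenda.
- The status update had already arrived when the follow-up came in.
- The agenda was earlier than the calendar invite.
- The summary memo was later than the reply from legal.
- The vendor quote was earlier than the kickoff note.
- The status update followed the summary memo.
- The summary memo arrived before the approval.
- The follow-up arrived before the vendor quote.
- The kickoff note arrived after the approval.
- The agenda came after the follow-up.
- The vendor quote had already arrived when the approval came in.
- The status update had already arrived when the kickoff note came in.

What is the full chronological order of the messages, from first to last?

The constraints fix every adjacent pair, so only one ordering works:
the reply from legal → the summary memo → the status update → the follow-up → the vendor quote → the approval → the kickoff note → the budget email → the agenda → the calendar invite.

the reply from legal, the summary memo, the status update, the follow-up, the vendor quote, the approval, the kickoff note, the budget email, the agenda, the calendar invite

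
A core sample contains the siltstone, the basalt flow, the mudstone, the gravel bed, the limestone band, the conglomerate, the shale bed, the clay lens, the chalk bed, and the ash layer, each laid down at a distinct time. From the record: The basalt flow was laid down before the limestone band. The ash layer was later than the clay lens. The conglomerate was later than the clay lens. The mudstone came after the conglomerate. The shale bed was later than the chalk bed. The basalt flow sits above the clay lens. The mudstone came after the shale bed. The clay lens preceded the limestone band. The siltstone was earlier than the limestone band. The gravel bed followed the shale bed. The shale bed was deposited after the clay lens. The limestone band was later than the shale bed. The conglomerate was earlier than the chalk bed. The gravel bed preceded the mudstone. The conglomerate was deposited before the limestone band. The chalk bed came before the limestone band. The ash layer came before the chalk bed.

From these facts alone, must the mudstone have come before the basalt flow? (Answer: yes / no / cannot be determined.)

cannot be determined

No chain of stated constraints runs from the mudstone to the basalt flow, and none runs from the basalt flow to the mudstone either.
So the relative order of the mudstone and the basalt flow is not fixed by the given facts.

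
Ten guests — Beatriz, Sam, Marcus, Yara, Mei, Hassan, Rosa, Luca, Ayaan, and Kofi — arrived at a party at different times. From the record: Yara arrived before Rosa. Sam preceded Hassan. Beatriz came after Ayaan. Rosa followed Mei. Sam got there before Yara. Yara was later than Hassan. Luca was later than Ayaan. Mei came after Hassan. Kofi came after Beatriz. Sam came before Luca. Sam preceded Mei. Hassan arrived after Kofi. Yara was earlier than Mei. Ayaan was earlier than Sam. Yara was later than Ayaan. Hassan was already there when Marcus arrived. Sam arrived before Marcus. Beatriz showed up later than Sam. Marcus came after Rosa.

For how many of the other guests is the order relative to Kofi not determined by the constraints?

1

Forced before Kofi: Ayaan, Beatriz, and Sam; forced after Kofi: Hassan, Marcus, Mei, Rosa, and Yara.
That leaves Luca with no forced order relative to Kofi — 1.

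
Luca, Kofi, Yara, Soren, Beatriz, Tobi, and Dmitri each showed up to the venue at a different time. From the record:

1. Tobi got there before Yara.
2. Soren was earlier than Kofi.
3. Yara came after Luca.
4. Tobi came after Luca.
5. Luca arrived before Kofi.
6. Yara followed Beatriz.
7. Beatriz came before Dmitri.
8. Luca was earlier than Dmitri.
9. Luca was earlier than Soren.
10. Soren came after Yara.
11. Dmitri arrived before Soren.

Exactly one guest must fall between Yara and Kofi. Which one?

Tracing the constraints gives Yara → Soren → Kofi, so Soren sits after Yara and before Kofi.
No other guest is forced both after Yara and before Kofi.

Soren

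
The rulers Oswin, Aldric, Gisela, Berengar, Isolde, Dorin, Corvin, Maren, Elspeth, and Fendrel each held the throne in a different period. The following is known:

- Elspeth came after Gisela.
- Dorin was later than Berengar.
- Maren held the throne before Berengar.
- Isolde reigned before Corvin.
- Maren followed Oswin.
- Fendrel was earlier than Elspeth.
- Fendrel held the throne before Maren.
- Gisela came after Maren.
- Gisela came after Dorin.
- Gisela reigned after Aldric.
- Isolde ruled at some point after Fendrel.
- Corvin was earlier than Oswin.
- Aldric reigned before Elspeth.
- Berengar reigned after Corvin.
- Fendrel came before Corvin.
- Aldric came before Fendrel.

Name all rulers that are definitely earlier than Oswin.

Aldric, Corvin, Fendrel, Isolde

Directly stated before Oswin: Corvin.
Aldric reaches Oswin via Aldric → Fendrel → Corvin → Oswin.
Fendrel reaches Oswin via Fendrel → Corvin → Oswin.
Isolde reaches Oswin via Isolde → Corvin → Oswin.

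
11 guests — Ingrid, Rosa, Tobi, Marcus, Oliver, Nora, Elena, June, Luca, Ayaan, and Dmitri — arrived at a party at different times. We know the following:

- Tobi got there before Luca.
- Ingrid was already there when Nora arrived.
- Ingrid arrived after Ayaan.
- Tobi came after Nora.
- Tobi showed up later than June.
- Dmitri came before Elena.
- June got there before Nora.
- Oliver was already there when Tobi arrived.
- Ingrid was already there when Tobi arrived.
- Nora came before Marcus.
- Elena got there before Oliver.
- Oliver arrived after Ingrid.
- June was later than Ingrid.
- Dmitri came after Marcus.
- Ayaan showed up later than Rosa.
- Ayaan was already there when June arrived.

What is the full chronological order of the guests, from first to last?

The constraints fix every adjacent pair, so only one ordering works:
Rosa → Ayaan → Ingrid → June → Nora → Marcus → Dmitri → Elena → Oliver → Tobi → Luca.

Rosa, Ayaan, Ingrid, June, Nora, Marcus, Dmitri, Elena, Oliver, Tobi, Luca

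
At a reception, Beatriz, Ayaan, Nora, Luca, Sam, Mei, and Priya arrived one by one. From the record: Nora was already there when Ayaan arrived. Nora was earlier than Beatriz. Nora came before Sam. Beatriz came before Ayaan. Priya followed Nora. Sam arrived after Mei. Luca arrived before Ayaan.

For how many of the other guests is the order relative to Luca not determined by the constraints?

Forced after Luca: Ayaan.
That leaves Beatriz, Mei, Nora, Priya, and Sam with no forced order relative to Luca — 5.

5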